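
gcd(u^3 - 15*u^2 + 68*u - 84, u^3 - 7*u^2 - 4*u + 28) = u^2 - 9*u + 14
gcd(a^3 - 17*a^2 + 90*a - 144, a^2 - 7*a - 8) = a - 8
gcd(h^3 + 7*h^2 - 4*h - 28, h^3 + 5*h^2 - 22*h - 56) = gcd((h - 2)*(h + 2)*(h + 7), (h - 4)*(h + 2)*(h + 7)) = h^2 + 9*h + 14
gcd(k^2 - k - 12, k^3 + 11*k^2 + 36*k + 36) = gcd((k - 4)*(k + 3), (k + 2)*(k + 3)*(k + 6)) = k + 3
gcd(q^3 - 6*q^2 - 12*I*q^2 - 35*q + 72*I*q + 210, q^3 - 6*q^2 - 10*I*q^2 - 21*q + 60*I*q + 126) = q^2 + q*(-6 - 7*I) + 42*I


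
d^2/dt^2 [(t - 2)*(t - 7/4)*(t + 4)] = 6*t + 1/2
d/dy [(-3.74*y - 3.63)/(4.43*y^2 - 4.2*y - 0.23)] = (16.5682*y^2 + 32.1618*y - 14.3858)/(19.6249*y^4 - 37.212*y^3 + 15.6022*y^2 + 1.932*y + 0.0529)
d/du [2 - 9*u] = -9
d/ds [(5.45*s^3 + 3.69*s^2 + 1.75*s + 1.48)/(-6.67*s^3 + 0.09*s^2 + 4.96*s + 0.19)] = (-1.4210854715202e-14*s^5 + 25.1028*s^4 + 77.409*s^3 + 50.8662*s^2 + 1.1358*s - 7.0083)/(44.4889*s^6 - 1.2006*s^5 - 66.1583*s^4 - 1.6418*s^3 + 24.6358*s^2 + 1.8848*s + 0.0361)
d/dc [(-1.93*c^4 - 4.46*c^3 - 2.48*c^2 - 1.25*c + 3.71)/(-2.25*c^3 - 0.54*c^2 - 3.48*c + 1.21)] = (4.3425*c^6 + 2.0844*c^5 + 16.9776*c^4 + 16.0754*c^3 + 16.8081*c^2 - 1.9948*c + 11.3983)/(5.0625*c^6 + 2.43*c^5 + 15.9516*c^4 - 1.6866*c^3 + 10.8036*c^2 - 8.4216*c + 1.4641)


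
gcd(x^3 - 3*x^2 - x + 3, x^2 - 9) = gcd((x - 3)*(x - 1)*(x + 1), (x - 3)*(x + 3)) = x - 3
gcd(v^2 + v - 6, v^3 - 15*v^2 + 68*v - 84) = v - 2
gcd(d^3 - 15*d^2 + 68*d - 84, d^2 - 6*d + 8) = d - 2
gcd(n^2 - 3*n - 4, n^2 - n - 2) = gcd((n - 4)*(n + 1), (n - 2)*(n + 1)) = n + 1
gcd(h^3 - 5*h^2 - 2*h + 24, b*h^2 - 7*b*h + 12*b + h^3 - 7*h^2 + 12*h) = h^2 - 7*h + 12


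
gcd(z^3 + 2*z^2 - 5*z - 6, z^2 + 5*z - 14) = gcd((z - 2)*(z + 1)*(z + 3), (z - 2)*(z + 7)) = z - 2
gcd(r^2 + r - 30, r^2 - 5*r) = r - 5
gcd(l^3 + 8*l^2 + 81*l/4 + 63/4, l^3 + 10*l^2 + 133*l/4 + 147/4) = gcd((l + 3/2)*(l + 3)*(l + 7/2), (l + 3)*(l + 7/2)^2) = l^2 + 13*l/2 + 21/2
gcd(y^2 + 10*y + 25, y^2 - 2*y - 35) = y + 5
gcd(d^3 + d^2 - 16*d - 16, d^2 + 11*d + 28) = d + 4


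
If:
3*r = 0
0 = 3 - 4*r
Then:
No Solution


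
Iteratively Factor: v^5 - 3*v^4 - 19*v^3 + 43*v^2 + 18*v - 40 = (v + 4)*(v^4 - 7*v^3 + 9*v^2 + 7*v - 10) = (v - 5)*(v + 4)*(v^3 - 2*v^2 - v + 2) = (v - 5)*(v + 1)*(v + 4)*(v^2 - 3*v + 2) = (v - 5)*(v - 2)*(v + 1)*(v + 4)*(v - 1)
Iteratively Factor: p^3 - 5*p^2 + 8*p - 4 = (p - 2)*(p^2 - 3*p + 2) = (p - 2)*(p - 1)*(p - 2)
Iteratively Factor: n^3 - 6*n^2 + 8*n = (n)*(n^2 - 6*n + 8) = n*(n - 4)*(n - 2)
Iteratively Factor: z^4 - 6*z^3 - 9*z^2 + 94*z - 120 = (z + 4)*(z^3 - 10*z^2 + 31*z - 30) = (z - 5)*(z + 4)*(z^2 - 5*z + 6) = (z - 5)*(z - 3)*(z + 4)*(z - 2)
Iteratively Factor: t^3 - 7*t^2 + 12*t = (t - 4)*(t^2 - 3*t) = t*(t - 4)*(t - 3)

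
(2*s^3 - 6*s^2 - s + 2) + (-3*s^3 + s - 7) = -s^3 - 6*s^2 - 5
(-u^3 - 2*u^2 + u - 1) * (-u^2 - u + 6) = u^5 + 3*u^4 - 5*u^3 - 12*u^2 + 7*u - 6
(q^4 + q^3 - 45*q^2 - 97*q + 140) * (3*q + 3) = 3*q^5 + 6*q^4 - 132*q^3 - 426*q^2 + 129*q + 420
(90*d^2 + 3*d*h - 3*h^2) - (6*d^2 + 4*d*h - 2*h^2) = 84*d^2 - d*h - h^2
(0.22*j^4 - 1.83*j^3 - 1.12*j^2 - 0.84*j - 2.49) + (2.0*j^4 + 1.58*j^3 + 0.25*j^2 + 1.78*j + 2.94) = 2.22*j^4 - 0.25*j^3 - 0.87*j^2 + 0.94*j + 0.45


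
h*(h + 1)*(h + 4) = h^3 + 5*h^2 + 4*h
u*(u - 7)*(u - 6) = u^3 - 13*u^2 + 42*u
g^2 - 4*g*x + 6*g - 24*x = (g + 6)*(g - 4*x)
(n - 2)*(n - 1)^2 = n^3 - 4*n^2 + 5*n - 2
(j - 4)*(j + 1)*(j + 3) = j^3 - 13*j - 12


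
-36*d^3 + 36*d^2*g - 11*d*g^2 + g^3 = (-6*d + g)*(-3*d + g)*(-2*d + g)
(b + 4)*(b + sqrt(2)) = b^2 + sqrt(2)*b + 4*b + 4*sqrt(2)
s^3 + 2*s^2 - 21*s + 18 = (s - 3)*(s - 1)*(s + 6)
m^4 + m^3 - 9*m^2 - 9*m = m*(m - 3)*(m + 1)*(m + 3)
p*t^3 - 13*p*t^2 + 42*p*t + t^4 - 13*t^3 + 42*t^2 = t*(p + t)*(t - 7)*(t - 6)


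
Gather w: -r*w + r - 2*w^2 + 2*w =r - 2*w^2 + w*(2 - r)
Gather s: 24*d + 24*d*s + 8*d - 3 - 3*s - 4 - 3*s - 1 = 32*d + s*(24*d - 6) - 8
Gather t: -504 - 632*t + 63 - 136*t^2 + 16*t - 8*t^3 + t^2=-8*t^3 - 135*t^2 - 616*t - 441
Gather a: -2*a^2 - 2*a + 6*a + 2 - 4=-2*a^2 + 4*a - 2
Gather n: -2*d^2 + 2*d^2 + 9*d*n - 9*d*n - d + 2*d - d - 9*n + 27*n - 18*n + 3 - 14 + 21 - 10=0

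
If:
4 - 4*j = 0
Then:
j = 1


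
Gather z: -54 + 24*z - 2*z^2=-2*z^2 + 24*z - 54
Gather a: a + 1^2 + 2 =a + 3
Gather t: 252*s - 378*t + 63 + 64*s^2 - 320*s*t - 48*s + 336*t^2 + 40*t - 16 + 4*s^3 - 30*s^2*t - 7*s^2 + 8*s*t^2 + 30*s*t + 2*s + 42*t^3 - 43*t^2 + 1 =4*s^3 + 57*s^2 + 206*s + 42*t^3 + t^2*(8*s + 293) + t*(-30*s^2 - 290*s - 338) + 48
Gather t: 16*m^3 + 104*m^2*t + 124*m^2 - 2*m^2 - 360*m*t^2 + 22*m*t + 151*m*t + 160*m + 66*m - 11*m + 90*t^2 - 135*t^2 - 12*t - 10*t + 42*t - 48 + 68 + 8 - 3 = 16*m^3 + 122*m^2 + 215*m + t^2*(-360*m - 45) + t*(104*m^2 + 173*m + 20) + 25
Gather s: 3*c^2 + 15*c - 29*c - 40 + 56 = 3*c^2 - 14*c + 16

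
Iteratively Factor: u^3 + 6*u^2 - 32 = (u + 4)*(u^2 + 2*u - 8) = (u + 4)^2*(u - 2)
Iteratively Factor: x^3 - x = (x + 1)*(x^2 - x) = x*(x + 1)*(x - 1)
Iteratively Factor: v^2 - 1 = (v - 1)*(v + 1)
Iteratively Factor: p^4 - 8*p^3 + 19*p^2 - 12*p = (p - 3)*(p^3 - 5*p^2 + 4*p) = (p - 3)*(p - 1)*(p^2 - 4*p) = p*(p - 3)*(p - 1)*(p - 4)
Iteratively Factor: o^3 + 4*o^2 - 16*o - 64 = (o + 4)*(o^2 - 16) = (o + 4)^2*(o - 4)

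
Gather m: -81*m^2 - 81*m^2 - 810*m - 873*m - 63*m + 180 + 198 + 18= -162*m^2 - 1746*m + 396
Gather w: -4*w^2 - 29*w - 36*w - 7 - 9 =-4*w^2 - 65*w - 16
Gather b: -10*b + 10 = 10 - 10*b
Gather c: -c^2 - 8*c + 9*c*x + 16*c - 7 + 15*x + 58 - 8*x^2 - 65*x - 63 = -c^2 + c*(9*x + 8) - 8*x^2 - 50*x - 12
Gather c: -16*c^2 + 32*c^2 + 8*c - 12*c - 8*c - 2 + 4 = 16*c^2 - 12*c + 2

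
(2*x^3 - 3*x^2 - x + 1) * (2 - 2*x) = -4*x^4 + 10*x^3 - 4*x^2 - 4*x + 2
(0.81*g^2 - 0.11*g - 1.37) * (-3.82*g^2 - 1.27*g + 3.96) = -3.0942*g^4 - 0.6085*g^3 + 8.5807*g^2 + 1.3043*g - 5.4252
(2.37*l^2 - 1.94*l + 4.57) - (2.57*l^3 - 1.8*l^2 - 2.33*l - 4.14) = -2.57*l^3 + 4.17*l^2 + 0.39*l + 8.71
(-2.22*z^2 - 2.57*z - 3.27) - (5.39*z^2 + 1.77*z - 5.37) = -7.61*z^2 - 4.34*z + 2.1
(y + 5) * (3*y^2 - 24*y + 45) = 3*y^3 - 9*y^2 - 75*y + 225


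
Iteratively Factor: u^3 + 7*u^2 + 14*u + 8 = (u + 2)*(u^2 + 5*u + 4) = (u + 1)*(u + 2)*(u + 4)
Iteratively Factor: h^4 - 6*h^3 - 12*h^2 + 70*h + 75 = (h - 5)*(h^3 - h^2 - 17*h - 15) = (h - 5)*(h + 1)*(h^2 - 2*h - 15) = (h - 5)*(h + 1)*(h + 3)*(h - 5)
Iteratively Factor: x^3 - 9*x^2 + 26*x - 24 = (x - 4)*(x^2 - 5*x + 6) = (x - 4)*(x - 2)*(x - 3)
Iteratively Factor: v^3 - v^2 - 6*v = (v)*(v^2 - v - 6) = v*(v - 3)*(v + 2)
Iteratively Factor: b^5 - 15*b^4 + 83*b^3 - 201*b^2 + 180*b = (b)*(b^4 - 15*b^3 + 83*b^2 - 201*b + 180) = b*(b - 3)*(b^3 - 12*b^2 + 47*b - 60) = b*(b - 3)^2*(b^2 - 9*b + 20) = b*(b - 5)*(b - 3)^2*(b - 4)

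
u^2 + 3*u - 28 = (u - 4)*(u + 7)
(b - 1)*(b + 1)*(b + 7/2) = b^3 + 7*b^2/2 - b - 7/2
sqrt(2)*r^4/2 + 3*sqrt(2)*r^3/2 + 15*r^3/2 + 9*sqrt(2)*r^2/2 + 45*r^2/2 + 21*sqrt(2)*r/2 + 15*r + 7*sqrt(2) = (r + 2)*(r + sqrt(2)/2)*(r + 7*sqrt(2))*(sqrt(2)*r/2 + sqrt(2)/2)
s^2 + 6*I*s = s*(s + 6*I)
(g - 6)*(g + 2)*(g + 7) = g^3 + 3*g^2 - 40*g - 84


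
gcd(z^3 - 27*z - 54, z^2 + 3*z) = z + 3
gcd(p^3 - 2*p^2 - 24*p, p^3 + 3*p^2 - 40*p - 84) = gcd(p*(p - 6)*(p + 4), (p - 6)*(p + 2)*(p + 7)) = p - 6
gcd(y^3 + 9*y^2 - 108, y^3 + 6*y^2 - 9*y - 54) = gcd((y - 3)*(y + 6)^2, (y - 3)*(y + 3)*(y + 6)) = y^2 + 3*y - 18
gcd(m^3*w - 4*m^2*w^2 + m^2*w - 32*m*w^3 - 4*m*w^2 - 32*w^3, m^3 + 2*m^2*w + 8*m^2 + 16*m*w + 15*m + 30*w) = 1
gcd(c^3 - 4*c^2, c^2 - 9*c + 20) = c - 4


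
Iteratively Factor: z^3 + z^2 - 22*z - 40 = (z - 5)*(z^2 + 6*z + 8) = (z - 5)*(z + 4)*(z + 2)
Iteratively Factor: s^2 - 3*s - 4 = (s + 1)*(s - 4)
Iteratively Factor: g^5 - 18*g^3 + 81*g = (g - 3)*(g^4 + 3*g^3 - 9*g^2 - 27*g) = (g - 3)^2*(g^3 + 6*g^2 + 9*g) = g*(g - 3)^2*(g^2 + 6*g + 9) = g*(g - 3)^2*(g + 3)*(g + 3)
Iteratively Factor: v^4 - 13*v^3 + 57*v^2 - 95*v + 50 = (v - 5)*(v^3 - 8*v^2 + 17*v - 10) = (v - 5)^2*(v^2 - 3*v + 2) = (v - 5)^2*(v - 2)*(v - 1)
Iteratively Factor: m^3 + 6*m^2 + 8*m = (m + 4)*(m^2 + 2*m) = m*(m + 4)*(m + 2)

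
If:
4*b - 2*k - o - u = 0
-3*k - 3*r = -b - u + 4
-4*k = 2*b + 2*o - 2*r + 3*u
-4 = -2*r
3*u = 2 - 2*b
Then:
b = 5/14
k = -43/14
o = 50/7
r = 2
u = 3/7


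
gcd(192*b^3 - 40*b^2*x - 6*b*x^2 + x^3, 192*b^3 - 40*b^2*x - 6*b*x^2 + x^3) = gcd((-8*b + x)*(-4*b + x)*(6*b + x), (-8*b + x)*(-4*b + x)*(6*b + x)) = 192*b^3 - 40*b^2*x - 6*b*x^2 + x^3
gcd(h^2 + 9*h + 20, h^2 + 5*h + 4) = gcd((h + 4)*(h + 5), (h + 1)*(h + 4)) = h + 4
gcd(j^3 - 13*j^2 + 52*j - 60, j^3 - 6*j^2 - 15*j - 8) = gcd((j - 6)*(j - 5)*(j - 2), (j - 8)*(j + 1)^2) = 1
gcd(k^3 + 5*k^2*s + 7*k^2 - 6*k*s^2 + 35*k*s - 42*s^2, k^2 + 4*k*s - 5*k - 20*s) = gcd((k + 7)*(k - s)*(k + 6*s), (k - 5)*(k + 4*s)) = 1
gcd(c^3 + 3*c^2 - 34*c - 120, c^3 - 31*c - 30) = c^2 - c - 30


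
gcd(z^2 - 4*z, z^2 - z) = z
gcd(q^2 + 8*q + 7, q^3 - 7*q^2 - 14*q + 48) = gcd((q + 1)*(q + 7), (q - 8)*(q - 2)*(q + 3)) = 1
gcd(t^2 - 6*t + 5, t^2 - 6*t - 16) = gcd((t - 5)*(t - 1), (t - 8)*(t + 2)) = 1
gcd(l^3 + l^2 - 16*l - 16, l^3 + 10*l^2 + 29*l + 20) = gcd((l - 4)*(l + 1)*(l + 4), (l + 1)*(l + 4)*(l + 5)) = l^2 + 5*l + 4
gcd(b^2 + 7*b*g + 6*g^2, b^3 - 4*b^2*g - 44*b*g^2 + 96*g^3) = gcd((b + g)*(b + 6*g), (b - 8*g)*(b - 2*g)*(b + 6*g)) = b + 6*g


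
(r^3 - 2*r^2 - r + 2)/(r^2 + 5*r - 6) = (r^2 - r - 2)/(r + 6)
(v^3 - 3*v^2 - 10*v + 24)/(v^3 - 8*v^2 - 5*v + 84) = (v - 2)/(v - 7)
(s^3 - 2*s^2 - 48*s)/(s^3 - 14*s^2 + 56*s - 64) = s*(s + 6)/(s^2 - 6*s + 8)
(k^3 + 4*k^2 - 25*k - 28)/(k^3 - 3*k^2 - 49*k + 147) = (k^2 - 3*k - 4)/(k^2 - 10*k + 21)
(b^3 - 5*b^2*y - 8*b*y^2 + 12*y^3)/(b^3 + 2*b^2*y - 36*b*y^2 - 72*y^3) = (b - y)/(b + 6*y)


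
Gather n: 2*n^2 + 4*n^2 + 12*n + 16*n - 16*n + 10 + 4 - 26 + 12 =6*n^2 + 12*n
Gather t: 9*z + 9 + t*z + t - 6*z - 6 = t*(z + 1) + 3*z + 3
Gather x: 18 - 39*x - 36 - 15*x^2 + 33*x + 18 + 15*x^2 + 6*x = 0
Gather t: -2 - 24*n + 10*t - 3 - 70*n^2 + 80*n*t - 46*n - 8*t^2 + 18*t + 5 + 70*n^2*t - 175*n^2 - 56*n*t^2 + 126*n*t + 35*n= -245*n^2 - 35*n + t^2*(-56*n - 8) + t*(70*n^2 + 206*n + 28)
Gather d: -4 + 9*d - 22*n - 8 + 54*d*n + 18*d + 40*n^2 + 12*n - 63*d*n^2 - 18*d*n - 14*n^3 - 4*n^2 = d*(-63*n^2 + 36*n + 27) - 14*n^3 + 36*n^2 - 10*n - 12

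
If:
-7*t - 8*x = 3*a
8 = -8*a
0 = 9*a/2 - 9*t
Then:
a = -1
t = -1/2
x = 13/16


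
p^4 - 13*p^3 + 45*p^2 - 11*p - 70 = (p - 7)*(p - 5)*(p - 2)*(p + 1)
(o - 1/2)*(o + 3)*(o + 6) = o^3 + 17*o^2/2 + 27*o/2 - 9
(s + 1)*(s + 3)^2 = s^3 + 7*s^2 + 15*s + 9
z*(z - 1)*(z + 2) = z^3 + z^2 - 2*z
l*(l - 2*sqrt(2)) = l^2 - 2*sqrt(2)*l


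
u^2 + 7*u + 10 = (u + 2)*(u + 5)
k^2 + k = k*(k + 1)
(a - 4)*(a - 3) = a^2 - 7*a + 12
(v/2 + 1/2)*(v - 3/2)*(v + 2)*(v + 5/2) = v^4/2 + 2*v^3 + 5*v^2/8 - 37*v/8 - 15/4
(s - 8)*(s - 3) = s^2 - 11*s + 24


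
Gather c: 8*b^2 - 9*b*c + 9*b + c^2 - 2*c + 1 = 8*b^2 + 9*b + c^2 + c*(-9*b - 2) + 1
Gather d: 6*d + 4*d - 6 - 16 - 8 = 10*d - 30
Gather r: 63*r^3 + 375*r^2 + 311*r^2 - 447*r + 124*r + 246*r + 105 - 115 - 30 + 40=63*r^3 + 686*r^2 - 77*r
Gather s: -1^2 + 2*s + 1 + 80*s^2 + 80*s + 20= 80*s^2 + 82*s + 20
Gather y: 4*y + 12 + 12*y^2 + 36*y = 12*y^2 + 40*y + 12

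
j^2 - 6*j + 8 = (j - 4)*(j - 2)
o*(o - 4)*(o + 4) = o^3 - 16*o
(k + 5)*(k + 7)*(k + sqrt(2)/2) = k^3 + sqrt(2)*k^2/2 + 12*k^2 + 6*sqrt(2)*k + 35*k + 35*sqrt(2)/2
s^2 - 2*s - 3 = (s - 3)*(s + 1)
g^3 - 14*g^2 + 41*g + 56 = (g - 8)*(g - 7)*(g + 1)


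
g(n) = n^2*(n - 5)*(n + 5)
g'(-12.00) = -6312.00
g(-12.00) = 17136.00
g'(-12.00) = -6312.00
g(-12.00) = 17136.00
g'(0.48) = -23.56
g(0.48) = -5.71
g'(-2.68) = 57.00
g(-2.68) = -127.97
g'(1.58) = -63.22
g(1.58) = -56.18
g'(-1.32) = 56.80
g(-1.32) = -40.52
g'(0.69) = -33.19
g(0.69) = -11.68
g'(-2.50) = 62.50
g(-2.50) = -117.19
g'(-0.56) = 27.30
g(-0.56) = -7.74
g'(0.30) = -14.89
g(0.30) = -2.24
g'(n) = n^2*(n - 5) + n^2*(n + 5) + 2*n*(n - 5)*(n + 5) = 4*n^3 - 50*n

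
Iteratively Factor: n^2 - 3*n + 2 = (n - 1)*(n - 2)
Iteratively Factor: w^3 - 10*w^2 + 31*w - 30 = (w - 3)*(w^2 - 7*w + 10) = (w - 5)*(w - 3)*(w - 2)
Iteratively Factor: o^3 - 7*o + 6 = (o - 2)*(o^2 + 2*o - 3) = (o - 2)*(o - 1)*(o + 3)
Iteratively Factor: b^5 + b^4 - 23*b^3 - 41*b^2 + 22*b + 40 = (b + 1)*(b^4 - 23*b^2 - 18*b + 40) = (b + 1)*(b + 2)*(b^3 - 2*b^2 - 19*b + 20) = (b + 1)*(b + 2)*(b + 4)*(b^2 - 6*b + 5) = (b - 1)*(b + 1)*(b + 2)*(b + 4)*(b - 5)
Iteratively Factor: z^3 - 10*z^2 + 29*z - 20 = (z - 1)*(z^2 - 9*z + 20) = (z - 4)*(z - 1)*(z - 5)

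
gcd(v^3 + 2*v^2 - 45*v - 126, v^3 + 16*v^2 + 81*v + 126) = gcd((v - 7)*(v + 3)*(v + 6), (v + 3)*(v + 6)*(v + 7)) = v^2 + 9*v + 18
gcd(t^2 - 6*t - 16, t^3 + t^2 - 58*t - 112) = t^2 - 6*t - 16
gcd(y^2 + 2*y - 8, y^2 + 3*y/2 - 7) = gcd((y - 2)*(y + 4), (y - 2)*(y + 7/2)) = y - 2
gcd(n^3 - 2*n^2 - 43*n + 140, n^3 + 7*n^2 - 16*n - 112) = n^2 + 3*n - 28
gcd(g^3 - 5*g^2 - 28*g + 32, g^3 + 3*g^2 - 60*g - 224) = g^2 - 4*g - 32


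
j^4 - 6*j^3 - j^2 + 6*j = j*(j - 6)*(j - 1)*(j + 1)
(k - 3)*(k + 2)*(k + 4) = k^3 + 3*k^2 - 10*k - 24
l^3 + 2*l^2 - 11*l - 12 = (l - 3)*(l + 1)*(l + 4)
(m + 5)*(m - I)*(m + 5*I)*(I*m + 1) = I*m^4 - 3*m^3 + 5*I*m^3 - 15*m^2 + 9*I*m^2 + 5*m + 45*I*m + 25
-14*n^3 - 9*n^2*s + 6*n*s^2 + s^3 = (-2*n + s)*(n + s)*(7*n + s)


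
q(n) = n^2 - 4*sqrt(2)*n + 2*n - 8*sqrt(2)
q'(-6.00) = -15.66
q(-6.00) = 46.63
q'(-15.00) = -33.66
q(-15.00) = 268.54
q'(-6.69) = -17.04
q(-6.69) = 57.91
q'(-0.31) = -4.28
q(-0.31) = -10.08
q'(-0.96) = -5.58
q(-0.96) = -6.88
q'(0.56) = -2.54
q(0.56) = -13.05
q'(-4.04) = -11.74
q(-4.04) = 19.78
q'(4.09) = 4.52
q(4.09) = -9.54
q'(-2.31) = -8.28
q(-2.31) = 2.47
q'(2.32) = 0.98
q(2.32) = -14.42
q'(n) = 2*n - 4*sqrt(2) + 2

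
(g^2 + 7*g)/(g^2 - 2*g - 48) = g*(g + 7)/(g^2 - 2*g - 48)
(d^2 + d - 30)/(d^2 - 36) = (d - 5)/(d - 6)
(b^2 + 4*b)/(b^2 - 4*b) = (b + 4)/(b - 4)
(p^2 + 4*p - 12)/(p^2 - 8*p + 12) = (p + 6)/(p - 6)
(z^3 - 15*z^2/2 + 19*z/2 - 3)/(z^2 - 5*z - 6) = (2*z^2 - 3*z + 1)/(2*(z + 1))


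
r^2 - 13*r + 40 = (r - 8)*(r - 5)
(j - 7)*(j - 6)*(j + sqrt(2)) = j^3 - 13*j^2 + sqrt(2)*j^2 - 13*sqrt(2)*j + 42*j + 42*sqrt(2)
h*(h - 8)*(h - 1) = h^3 - 9*h^2 + 8*h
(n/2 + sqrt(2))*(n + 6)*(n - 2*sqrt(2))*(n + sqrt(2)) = n^4/2 + sqrt(2)*n^3/2 + 3*n^3 - 4*n^2 + 3*sqrt(2)*n^2 - 24*n - 4*sqrt(2)*n - 24*sqrt(2)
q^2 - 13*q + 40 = (q - 8)*(q - 5)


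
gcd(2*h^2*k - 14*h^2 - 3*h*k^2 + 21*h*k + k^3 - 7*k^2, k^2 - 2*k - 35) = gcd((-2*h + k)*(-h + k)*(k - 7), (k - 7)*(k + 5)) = k - 7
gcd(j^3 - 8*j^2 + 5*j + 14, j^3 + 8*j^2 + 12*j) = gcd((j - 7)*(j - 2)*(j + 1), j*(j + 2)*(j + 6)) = 1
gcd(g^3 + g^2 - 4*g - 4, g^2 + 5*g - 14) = g - 2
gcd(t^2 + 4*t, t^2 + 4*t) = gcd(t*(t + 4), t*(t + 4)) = t^2 + 4*t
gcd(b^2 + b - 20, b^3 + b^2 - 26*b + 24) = b - 4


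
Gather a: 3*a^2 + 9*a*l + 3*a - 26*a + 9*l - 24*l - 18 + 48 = 3*a^2 + a*(9*l - 23) - 15*l + 30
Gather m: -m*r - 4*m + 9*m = m*(5 - r)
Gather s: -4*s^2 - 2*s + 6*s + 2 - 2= -4*s^2 + 4*s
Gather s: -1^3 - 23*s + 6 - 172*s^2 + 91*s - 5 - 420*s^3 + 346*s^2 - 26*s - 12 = -420*s^3 + 174*s^2 + 42*s - 12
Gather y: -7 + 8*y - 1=8*y - 8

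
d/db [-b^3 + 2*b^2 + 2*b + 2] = -3*b^2 + 4*b + 2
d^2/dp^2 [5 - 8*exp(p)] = -8*exp(p)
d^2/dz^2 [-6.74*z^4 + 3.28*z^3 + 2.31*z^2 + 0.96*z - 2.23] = -80.88*z^2 + 19.68*z + 4.62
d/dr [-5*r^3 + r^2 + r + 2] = -15*r^2 + 2*r + 1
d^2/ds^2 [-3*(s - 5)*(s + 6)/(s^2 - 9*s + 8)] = 12*(-5*s^3 + 57*s^2 - 393*s + 1027)/(s^6 - 27*s^5 + 267*s^4 - 1161*s^3 + 2136*s^2 - 1728*s + 512)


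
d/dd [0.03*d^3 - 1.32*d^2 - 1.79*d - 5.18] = 0.09*d^2 - 2.64*d - 1.79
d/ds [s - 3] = 1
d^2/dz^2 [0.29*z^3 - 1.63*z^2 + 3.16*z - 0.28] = 1.74*z - 3.26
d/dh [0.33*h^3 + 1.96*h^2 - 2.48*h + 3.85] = 0.99*h^2 + 3.92*h - 2.48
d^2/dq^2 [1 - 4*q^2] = -8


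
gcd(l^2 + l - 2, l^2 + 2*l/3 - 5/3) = l - 1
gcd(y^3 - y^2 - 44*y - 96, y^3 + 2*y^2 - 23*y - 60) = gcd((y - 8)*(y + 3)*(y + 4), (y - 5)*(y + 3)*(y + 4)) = y^2 + 7*y + 12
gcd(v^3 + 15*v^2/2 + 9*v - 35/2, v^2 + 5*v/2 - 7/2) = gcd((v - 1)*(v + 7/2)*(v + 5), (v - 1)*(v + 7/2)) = v^2 + 5*v/2 - 7/2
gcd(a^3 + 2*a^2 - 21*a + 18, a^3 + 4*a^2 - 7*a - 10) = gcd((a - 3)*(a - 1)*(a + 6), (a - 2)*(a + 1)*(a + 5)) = 1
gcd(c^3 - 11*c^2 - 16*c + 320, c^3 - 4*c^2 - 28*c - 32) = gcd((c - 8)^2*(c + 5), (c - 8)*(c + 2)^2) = c - 8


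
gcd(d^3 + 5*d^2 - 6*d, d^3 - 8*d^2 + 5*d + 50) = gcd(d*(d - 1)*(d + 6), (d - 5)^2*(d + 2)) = 1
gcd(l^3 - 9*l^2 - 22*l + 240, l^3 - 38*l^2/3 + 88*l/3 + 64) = l^2 - 14*l + 48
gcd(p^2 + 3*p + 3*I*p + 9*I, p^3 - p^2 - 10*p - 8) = 1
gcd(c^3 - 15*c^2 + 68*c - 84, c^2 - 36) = c - 6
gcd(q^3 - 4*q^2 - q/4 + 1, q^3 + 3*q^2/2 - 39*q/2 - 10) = q^2 - 7*q/2 - 2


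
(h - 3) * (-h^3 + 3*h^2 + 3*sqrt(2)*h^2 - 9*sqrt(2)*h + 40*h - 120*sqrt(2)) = -h^4 + 3*sqrt(2)*h^3 + 6*h^3 - 18*sqrt(2)*h^2 + 31*h^2 - 93*sqrt(2)*h - 120*h + 360*sqrt(2)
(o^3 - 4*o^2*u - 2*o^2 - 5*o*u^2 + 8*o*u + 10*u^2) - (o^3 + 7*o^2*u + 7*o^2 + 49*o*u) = -11*o^2*u - 9*o^2 - 5*o*u^2 - 41*o*u + 10*u^2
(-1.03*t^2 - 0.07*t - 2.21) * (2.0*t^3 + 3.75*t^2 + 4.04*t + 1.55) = -2.06*t^5 - 4.0025*t^4 - 8.8437*t^3 - 10.1668*t^2 - 9.0369*t - 3.4255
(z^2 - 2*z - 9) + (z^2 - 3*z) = 2*z^2 - 5*z - 9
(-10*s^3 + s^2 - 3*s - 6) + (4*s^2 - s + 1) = -10*s^3 + 5*s^2 - 4*s - 5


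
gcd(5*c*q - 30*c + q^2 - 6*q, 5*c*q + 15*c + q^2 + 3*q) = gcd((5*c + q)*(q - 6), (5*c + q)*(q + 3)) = 5*c + q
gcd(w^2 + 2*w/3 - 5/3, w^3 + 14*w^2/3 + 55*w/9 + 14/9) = 1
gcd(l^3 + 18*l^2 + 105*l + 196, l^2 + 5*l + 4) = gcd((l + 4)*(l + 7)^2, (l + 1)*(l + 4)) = l + 4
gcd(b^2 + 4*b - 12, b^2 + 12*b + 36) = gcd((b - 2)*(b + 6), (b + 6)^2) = b + 6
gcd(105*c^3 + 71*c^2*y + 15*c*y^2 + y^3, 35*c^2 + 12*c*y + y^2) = 35*c^2 + 12*c*y + y^2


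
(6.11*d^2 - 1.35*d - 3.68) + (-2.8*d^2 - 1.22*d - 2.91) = 3.31*d^2 - 2.57*d - 6.59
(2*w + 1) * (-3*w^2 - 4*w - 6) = -6*w^3 - 11*w^2 - 16*w - 6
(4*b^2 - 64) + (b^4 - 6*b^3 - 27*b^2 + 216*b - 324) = b^4 - 6*b^3 - 23*b^2 + 216*b - 388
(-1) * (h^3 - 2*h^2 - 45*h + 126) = -h^3 + 2*h^2 + 45*h - 126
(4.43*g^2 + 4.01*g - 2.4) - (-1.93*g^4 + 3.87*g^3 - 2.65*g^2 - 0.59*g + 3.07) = 1.93*g^4 - 3.87*g^3 + 7.08*g^2 + 4.6*g - 5.47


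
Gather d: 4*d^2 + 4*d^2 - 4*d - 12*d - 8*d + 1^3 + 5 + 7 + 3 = 8*d^2 - 24*d + 16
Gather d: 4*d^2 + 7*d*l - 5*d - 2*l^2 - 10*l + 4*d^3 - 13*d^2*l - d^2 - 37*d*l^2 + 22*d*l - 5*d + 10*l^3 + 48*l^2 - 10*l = 4*d^3 + d^2*(3 - 13*l) + d*(-37*l^2 + 29*l - 10) + 10*l^3 + 46*l^2 - 20*l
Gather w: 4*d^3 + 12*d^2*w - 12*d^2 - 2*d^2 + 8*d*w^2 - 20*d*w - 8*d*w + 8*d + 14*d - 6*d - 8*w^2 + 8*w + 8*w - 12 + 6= 4*d^3 - 14*d^2 + 16*d + w^2*(8*d - 8) + w*(12*d^2 - 28*d + 16) - 6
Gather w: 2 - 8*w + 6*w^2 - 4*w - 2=6*w^2 - 12*w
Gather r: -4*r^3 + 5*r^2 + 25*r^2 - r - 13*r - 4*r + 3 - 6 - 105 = -4*r^3 + 30*r^2 - 18*r - 108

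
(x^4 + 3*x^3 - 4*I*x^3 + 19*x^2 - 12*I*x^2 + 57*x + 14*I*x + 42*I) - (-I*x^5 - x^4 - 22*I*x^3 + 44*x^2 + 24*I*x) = I*x^5 + 2*x^4 + 3*x^3 + 18*I*x^3 - 25*x^2 - 12*I*x^2 + 57*x - 10*I*x + 42*I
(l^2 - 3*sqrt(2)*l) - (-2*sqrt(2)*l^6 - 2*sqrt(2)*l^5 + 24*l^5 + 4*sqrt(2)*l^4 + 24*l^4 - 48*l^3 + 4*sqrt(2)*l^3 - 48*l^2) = 2*sqrt(2)*l^6 - 24*l^5 + 2*sqrt(2)*l^5 - 24*l^4 - 4*sqrt(2)*l^4 - 4*sqrt(2)*l^3 + 48*l^3 + 49*l^2 - 3*sqrt(2)*l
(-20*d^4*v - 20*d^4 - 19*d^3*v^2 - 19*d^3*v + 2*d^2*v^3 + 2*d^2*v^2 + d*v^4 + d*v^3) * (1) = -20*d^4*v - 20*d^4 - 19*d^3*v^2 - 19*d^3*v + 2*d^2*v^3 + 2*d^2*v^2 + d*v^4 + d*v^3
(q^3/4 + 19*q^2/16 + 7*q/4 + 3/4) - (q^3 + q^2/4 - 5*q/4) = -3*q^3/4 + 15*q^2/16 + 3*q + 3/4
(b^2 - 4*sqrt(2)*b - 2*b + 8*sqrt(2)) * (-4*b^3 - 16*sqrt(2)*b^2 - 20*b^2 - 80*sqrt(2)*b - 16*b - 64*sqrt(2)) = -4*b^5 - 12*b^4 + 152*b^3 + 416*b^2 - 768*b - 1024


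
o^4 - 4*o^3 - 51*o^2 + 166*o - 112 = (o - 8)*(o - 2)*(o - 1)*(o + 7)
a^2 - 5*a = a*(a - 5)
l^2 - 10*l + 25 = (l - 5)^2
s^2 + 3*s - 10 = (s - 2)*(s + 5)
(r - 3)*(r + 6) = r^2 + 3*r - 18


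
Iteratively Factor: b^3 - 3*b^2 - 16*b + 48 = (b - 3)*(b^2 - 16) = (b - 4)*(b - 3)*(b + 4)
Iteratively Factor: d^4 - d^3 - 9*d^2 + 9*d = (d)*(d^3 - d^2 - 9*d + 9) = d*(d - 1)*(d^2 - 9) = d*(d - 1)*(d + 3)*(d - 3)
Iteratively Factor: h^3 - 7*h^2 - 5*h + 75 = (h - 5)*(h^2 - 2*h - 15) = (h - 5)*(h + 3)*(h - 5)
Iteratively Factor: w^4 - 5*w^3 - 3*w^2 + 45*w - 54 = (w - 2)*(w^3 - 3*w^2 - 9*w + 27) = (w - 3)*(w - 2)*(w^2 - 9) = (w - 3)*(w - 2)*(w + 3)*(w - 3)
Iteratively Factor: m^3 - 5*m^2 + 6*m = (m - 3)*(m^2 - 2*m) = m*(m - 3)*(m - 2)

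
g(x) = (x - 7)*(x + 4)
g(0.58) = -29.40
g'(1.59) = 0.18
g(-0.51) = -26.21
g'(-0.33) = -3.66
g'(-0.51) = -4.02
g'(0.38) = -2.24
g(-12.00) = 152.00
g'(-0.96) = -4.92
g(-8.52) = 70.15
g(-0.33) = -26.90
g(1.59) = -30.24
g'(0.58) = -1.84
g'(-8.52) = -20.04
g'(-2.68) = -8.36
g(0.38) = -29.00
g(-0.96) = -24.20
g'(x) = 2*x - 3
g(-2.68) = -12.78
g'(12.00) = 21.00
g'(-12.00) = -27.00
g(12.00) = 80.00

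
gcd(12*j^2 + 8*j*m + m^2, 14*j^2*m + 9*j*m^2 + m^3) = 2*j + m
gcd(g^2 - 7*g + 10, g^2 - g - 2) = g - 2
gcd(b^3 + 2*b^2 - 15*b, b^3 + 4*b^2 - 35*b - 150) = b + 5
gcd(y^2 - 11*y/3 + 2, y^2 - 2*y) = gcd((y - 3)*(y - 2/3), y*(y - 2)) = 1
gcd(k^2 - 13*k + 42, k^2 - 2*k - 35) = k - 7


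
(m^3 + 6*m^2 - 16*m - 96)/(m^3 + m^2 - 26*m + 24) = (m + 4)/(m - 1)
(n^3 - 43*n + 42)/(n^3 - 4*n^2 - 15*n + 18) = (n + 7)/(n + 3)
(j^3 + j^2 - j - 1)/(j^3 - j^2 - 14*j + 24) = (j^3 + j^2 - j - 1)/(j^3 - j^2 - 14*j + 24)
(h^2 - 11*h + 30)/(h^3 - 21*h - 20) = (h - 6)/(h^2 + 5*h + 4)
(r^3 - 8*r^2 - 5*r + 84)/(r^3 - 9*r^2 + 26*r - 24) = (r^2 - 4*r - 21)/(r^2 - 5*r + 6)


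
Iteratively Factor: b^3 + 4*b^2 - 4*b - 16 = (b + 2)*(b^2 + 2*b - 8) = (b - 2)*(b + 2)*(b + 4)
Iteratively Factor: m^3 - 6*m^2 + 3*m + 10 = (m - 5)*(m^2 - m - 2) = (m - 5)*(m + 1)*(m - 2)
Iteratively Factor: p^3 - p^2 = (p)*(p^2 - p) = p^2*(p - 1)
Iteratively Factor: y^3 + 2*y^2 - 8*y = (y - 2)*(y^2 + 4*y) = (y - 2)*(y + 4)*(y)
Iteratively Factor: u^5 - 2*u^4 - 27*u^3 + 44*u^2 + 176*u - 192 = (u + 3)*(u^4 - 5*u^3 - 12*u^2 + 80*u - 64) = (u - 4)*(u + 3)*(u^3 - u^2 - 16*u + 16) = (u - 4)^2*(u + 3)*(u^2 + 3*u - 4) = (u - 4)^2*(u + 3)*(u + 4)*(u - 1)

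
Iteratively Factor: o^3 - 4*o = (o - 2)*(o^2 + 2*o) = o*(o - 2)*(o + 2)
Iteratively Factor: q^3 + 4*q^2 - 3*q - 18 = (q + 3)*(q^2 + q - 6) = (q - 2)*(q + 3)*(q + 3)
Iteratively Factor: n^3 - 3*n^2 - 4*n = (n - 4)*(n^2 + n) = n*(n - 4)*(n + 1)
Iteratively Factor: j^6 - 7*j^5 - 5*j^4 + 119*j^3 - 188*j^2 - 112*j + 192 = (j + 1)*(j^5 - 8*j^4 + 3*j^3 + 116*j^2 - 304*j + 192) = (j - 4)*(j + 1)*(j^4 - 4*j^3 - 13*j^2 + 64*j - 48) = (j - 4)^2*(j + 1)*(j^3 - 13*j + 12) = (j - 4)^2*(j - 3)*(j + 1)*(j^2 + 3*j - 4) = (j - 4)^2*(j - 3)*(j + 1)*(j + 4)*(j - 1)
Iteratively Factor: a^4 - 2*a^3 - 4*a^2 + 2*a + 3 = (a + 1)*(a^3 - 3*a^2 - a + 3) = (a + 1)^2*(a^2 - 4*a + 3) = (a - 3)*(a + 1)^2*(a - 1)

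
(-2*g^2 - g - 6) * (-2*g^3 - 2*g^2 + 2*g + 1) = 4*g^5 + 6*g^4 + 10*g^3 + 8*g^2 - 13*g - 6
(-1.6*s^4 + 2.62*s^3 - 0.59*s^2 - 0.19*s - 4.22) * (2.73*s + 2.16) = -4.368*s^5 + 3.6966*s^4 + 4.0485*s^3 - 1.7931*s^2 - 11.931*s - 9.1152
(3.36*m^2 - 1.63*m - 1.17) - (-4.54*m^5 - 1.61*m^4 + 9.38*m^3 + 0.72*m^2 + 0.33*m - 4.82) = 4.54*m^5 + 1.61*m^4 - 9.38*m^3 + 2.64*m^2 - 1.96*m + 3.65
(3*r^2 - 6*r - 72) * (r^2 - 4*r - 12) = 3*r^4 - 18*r^3 - 84*r^2 + 360*r + 864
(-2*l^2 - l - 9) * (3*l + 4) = -6*l^3 - 11*l^2 - 31*l - 36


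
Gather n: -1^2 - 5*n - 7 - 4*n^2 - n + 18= -4*n^2 - 6*n + 10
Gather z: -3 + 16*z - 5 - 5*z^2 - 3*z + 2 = -5*z^2 + 13*z - 6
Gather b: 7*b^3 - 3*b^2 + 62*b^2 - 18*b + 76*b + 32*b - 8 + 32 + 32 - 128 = 7*b^3 + 59*b^2 + 90*b - 72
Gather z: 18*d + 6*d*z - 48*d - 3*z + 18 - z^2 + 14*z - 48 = -30*d - z^2 + z*(6*d + 11) - 30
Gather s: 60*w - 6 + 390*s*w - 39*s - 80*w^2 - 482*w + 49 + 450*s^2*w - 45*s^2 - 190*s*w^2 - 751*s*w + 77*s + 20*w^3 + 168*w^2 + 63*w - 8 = s^2*(450*w - 45) + s*(-190*w^2 - 361*w + 38) + 20*w^3 + 88*w^2 - 359*w + 35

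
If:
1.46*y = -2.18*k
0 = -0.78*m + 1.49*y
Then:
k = -0.669724770642202*y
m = 1.91025641025641*y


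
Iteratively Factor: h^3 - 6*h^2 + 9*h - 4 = (h - 4)*(h^2 - 2*h + 1) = (h - 4)*(h - 1)*(h - 1)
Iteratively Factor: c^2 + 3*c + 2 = (c + 2)*(c + 1)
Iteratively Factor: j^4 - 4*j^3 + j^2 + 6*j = (j - 3)*(j^3 - j^2 - 2*j) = (j - 3)*(j + 1)*(j^2 - 2*j) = j*(j - 3)*(j + 1)*(j - 2)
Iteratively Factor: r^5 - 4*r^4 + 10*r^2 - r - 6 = (r + 1)*(r^4 - 5*r^3 + 5*r^2 + 5*r - 6) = (r + 1)^2*(r^3 - 6*r^2 + 11*r - 6) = (r - 1)*(r + 1)^2*(r^2 - 5*r + 6) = (r - 3)*(r - 1)*(r + 1)^2*(r - 2)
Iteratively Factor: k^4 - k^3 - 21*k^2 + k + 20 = (k + 1)*(k^3 - 2*k^2 - 19*k + 20) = (k - 1)*(k + 1)*(k^2 - k - 20) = (k - 1)*(k + 1)*(k + 4)*(k - 5)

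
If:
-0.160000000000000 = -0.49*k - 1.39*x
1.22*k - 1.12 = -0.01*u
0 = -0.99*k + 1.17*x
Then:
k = 0.10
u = 100.28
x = 0.08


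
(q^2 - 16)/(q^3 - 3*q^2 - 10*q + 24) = (q + 4)/(q^2 + q - 6)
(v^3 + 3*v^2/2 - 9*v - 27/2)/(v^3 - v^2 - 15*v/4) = 2*(v^2 - 9)/(v*(2*v - 5))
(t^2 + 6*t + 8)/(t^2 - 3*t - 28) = (t + 2)/(t - 7)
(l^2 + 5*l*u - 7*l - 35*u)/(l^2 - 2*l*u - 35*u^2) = (7 - l)/(-l + 7*u)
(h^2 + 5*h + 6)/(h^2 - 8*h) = (h^2 + 5*h + 6)/(h*(h - 8))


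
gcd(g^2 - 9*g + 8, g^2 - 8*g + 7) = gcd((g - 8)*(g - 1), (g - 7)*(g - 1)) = g - 1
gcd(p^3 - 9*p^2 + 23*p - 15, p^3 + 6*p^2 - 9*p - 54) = p - 3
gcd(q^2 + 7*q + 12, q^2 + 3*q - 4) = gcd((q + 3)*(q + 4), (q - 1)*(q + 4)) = q + 4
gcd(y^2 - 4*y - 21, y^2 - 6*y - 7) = y - 7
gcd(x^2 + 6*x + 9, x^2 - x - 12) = x + 3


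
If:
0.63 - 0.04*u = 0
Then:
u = 15.75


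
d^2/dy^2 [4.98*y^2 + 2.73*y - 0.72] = 9.96000000000000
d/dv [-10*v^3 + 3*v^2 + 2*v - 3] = -30*v^2 + 6*v + 2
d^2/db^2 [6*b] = 0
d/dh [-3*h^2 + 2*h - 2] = 2 - 6*h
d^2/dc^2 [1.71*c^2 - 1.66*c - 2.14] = 3.42000000000000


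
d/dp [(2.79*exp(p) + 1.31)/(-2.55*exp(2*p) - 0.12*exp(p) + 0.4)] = (7.1145*exp(2*p) + 6.681*exp(p) + 1.2732)*exp(p)/(6.5025*exp(4*p) + 0.612*exp(3*p) - 2.0256*exp(2*p) - 0.096*exp(p) + 0.16)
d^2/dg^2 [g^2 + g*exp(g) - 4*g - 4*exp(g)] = g*exp(g) - 2*exp(g) + 2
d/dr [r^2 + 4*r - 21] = 2*r + 4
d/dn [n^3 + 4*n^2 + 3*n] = 3*n^2 + 8*n + 3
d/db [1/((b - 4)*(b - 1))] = (5 - 2*b)/(b^4 - 10*b^3 + 33*b^2 - 40*b + 16)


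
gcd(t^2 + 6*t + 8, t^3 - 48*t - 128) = t + 4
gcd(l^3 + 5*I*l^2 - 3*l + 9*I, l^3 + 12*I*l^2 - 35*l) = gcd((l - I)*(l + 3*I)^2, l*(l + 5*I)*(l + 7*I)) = 1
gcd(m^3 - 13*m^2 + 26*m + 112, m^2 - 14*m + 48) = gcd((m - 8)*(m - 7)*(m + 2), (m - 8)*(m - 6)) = m - 8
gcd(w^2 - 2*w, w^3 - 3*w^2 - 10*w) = w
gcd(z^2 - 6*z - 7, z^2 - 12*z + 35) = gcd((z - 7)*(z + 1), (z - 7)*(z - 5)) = z - 7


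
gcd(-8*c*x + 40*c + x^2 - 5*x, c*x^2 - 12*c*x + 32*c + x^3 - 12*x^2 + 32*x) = 1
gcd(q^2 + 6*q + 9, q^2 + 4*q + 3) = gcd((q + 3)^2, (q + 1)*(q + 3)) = q + 3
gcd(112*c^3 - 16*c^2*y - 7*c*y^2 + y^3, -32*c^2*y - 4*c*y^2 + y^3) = 4*c + y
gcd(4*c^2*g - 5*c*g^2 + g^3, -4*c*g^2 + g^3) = 4*c*g - g^2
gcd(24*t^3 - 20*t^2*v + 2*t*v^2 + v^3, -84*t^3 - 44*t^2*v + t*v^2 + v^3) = 6*t + v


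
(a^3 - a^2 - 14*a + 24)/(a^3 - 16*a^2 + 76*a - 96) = (a^2 + a - 12)/(a^2 - 14*a + 48)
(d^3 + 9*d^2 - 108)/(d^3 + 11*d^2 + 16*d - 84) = (d^2 + 3*d - 18)/(d^2 + 5*d - 14)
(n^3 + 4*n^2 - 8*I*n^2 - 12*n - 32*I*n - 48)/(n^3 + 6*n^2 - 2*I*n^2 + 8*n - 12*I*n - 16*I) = (n - 6*I)/(n + 2)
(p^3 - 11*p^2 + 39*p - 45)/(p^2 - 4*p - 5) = (p^2 - 6*p + 9)/(p + 1)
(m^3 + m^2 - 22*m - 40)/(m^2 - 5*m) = m + 6 + 8/m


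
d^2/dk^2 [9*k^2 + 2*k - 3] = 18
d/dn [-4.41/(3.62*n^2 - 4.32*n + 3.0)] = (31.9284*n - 19.0512)/(3.62*n^2 - 4.32*n + 3.0)^2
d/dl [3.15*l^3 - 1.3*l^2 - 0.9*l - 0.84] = 9.45*l^2 - 2.6*l - 0.9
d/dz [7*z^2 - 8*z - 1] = 14*z - 8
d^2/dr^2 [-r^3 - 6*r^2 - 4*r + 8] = -6*r - 12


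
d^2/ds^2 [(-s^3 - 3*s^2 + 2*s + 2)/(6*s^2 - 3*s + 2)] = 6*(7*s^3 + 114*s^2 - 64*s - 2)/(216*s^6 - 324*s^5 + 378*s^4 - 243*s^3 + 126*s^2 - 36*s + 8)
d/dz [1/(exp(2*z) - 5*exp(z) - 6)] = (5 - 2*exp(z))*exp(z)/(-exp(2*z) + 5*exp(z) + 6)^2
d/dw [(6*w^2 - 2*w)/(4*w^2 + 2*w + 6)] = (5*w^2 + 18*w - 3)/(4*w^4 + 4*w^3 + 13*w^2 + 6*w + 9)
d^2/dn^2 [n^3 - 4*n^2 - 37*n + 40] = 6*n - 8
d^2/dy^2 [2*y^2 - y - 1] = 4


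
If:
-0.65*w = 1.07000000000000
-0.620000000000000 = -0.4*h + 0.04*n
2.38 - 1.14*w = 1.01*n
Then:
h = 1.97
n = 4.21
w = -1.65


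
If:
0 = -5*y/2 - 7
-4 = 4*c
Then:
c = -1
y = -14/5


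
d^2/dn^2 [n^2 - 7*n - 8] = 2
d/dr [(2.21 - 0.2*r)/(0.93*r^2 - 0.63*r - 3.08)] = (0.186*r^2 - 4.1106*r + 2.0083)/(0.8649*r^4 - 1.1718*r^3 - 5.3319*r^2 + 3.8808*r + 9.4864)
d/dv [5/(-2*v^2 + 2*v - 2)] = 5*(2*v - 1)/(2*(v^2 - v + 1)^2)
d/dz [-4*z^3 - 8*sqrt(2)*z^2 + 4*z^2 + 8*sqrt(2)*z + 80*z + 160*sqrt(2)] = -12*z^2 - 16*sqrt(2)*z + 8*z + 8*sqrt(2) + 80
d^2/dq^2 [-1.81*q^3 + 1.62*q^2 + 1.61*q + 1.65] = 3.24 - 10.86*q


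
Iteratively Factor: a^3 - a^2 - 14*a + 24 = (a - 2)*(a^2 + a - 12) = (a - 3)*(a - 2)*(a + 4)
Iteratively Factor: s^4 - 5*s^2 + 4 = (s - 2)*(s^3 + 2*s^2 - s - 2) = (s - 2)*(s - 1)*(s^2 + 3*s + 2) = (s - 2)*(s - 1)*(s + 2)*(s + 1)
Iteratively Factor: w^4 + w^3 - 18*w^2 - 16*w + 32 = (w + 4)*(w^3 - 3*w^2 - 6*w + 8) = (w - 1)*(w + 4)*(w^2 - 2*w - 8) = (w - 4)*(w - 1)*(w + 4)*(w + 2)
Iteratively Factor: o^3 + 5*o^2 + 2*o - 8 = (o + 4)*(o^2 + o - 2) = (o - 1)*(o + 4)*(o + 2)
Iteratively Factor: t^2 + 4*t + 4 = (t + 2)*(t + 2)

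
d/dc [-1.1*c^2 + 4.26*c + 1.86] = 4.26 - 2.2*c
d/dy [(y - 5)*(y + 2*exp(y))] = y + (y - 5)*(2*exp(y) + 1) + 2*exp(y)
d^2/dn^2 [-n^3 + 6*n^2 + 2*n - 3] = 12 - 6*n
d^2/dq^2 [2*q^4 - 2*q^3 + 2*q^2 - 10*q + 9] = 24*q^2 - 12*q + 4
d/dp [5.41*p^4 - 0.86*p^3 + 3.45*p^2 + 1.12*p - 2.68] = 21.64*p^3 - 2.58*p^2 + 6.9*p + 1.12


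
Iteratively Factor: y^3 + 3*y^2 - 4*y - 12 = (y + 2)*(y^2 + y - 6) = (y - 2)*(y + 2)*(y + 3)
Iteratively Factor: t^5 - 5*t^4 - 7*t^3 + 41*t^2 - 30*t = (t)*(t^4 - 5*t^3 - 7*t^2 + 41*t - 30) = t*(t - 5)*(t^3 - 7*t + 6) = t*(t - 5)*(t - 2)*(t^2 + 2*t - 3) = t*(t - 5)*(t - 2)*(t - 1)*(t + 3)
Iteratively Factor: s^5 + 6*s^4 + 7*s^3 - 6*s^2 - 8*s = (s + 2)*(s^4 + 4*s^3 - s^2 - 4*s) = (s + 1)*(s + 2)*(s^3 + 3*s^2 - 4*s) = (s + 1)*(s + 2)*(s + 4)*(s^2 - s) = s*(s + 1)*(s + 2)*(s + 4)*(s - 1)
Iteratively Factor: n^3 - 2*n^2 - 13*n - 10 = (n + 2)*(n^2 - 4*n - 5) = (n + 1)*(n + 2)*(n - 5)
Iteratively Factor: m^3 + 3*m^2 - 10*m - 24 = (m + 4)*(m^2 - m - 6) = (m + 2)*(m + 4)*(m - 3)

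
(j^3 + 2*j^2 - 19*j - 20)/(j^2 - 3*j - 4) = j + 5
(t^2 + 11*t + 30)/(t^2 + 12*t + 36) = (t + 5)/(t + 6)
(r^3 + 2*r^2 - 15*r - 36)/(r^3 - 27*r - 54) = (r - 4)/(r - 6)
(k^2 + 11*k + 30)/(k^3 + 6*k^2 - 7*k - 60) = (k + 6)/(k^2 + k - 12)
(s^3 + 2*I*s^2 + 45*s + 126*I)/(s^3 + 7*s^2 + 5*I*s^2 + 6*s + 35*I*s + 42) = (s^2 - 4*I*s + 21)/(s^2 + s*(7 - I) - 7*I)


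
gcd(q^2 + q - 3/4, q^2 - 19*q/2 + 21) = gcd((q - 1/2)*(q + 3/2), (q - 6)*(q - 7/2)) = 1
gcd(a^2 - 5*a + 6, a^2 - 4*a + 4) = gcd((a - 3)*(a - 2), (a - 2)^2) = a - 2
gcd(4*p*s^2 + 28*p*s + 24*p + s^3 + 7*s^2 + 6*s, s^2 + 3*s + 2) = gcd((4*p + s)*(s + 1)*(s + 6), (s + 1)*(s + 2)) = s + 1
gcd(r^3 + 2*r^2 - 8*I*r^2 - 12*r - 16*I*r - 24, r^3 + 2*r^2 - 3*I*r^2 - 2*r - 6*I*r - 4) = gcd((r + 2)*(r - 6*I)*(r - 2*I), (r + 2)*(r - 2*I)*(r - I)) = r^2 + r*(2 - 2*I) - 4*I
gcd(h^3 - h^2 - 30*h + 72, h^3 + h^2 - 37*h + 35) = 1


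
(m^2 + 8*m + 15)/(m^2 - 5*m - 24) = (m + 5)/(m - 8)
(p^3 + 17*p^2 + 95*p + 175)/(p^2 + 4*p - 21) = (p^2 + 10*p + 25)/(p - 3)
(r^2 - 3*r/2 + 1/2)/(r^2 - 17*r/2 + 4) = (r - 1)/(r - 8)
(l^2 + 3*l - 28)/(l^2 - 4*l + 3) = (l^2 + 3*l - 28)/(l^2 - 4*l + 3)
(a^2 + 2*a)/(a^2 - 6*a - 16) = a/(a - 8)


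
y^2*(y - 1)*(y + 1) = y^4 - y^2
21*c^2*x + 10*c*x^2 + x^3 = x*(3*c + x)*(7*c + x)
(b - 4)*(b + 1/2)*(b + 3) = b^3 - b^2/2 - 25*b/2 - 6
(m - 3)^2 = m^2 - 6*m + 9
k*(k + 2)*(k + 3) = k^3 + 5*k^2 + 6*k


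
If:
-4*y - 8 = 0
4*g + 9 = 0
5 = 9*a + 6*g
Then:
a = 37/18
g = -9/4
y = -2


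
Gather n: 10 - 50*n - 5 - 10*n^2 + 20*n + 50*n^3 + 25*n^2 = 50*n^3 + 15*n^2 - 30*n + 5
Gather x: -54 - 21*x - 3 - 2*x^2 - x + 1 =-2*x^2 - 22*x - 56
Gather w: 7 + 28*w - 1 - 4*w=24*w + 6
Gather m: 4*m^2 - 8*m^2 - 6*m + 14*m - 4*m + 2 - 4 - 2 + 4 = -4*m^2 + 4*m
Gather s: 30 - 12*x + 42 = 72 - 12*x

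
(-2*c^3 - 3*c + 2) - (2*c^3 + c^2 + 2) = -4*c^3 - c^2 - 3*c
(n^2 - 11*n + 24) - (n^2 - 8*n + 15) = 9 - 3*n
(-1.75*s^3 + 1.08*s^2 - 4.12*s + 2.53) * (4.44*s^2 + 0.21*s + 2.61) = -7.77*s^5 + 4.4277*s^4 - 22.6335*s^3 + 13.1868*s^2 - 10.2219*s + 6.6033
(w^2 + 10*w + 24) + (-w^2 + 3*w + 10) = 13*w + 34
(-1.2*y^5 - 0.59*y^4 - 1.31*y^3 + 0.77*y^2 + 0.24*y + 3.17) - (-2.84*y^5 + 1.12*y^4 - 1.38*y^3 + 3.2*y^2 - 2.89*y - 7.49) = 1.64*y^5 - 1.71*y^4 + 0.0699999999999998*y^3 - 2.43*y^2 + 3.13*y + 10.66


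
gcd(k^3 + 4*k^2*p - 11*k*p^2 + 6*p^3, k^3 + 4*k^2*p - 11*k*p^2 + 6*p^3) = k^3 + 4*k^2*p - 11*k*p^2 + 6*p^3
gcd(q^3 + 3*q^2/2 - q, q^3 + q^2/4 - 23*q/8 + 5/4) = q^2 + 3*q/2 - 1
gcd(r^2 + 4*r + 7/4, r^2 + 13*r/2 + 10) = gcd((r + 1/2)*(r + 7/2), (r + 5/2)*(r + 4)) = 1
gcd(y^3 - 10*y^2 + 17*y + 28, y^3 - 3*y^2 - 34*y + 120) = y - 4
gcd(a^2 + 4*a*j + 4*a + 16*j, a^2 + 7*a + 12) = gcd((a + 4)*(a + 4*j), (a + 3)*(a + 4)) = a + 4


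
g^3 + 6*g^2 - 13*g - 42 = (g - 3)*(g + 2)*(g + 7)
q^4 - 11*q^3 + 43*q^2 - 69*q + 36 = (q - 4)*(q - 3)^2*(q - 1)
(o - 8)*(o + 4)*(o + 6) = o^3 + 2*o^2 - 56*o - 192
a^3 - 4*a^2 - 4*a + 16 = (a - 4)*(a - 2)*(a + 2)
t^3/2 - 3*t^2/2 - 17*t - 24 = (t/2 + 1)*(t - 8)*(t + 3)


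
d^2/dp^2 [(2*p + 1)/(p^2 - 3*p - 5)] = 2*((5 - 6*p)*(-p^2 + 3*p + 5) - (2*p - 3)^2*(2*p + 1))/(-p^2 + 3*p + 5)^3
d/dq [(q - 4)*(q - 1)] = 2*q - 5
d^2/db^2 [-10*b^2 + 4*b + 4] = -20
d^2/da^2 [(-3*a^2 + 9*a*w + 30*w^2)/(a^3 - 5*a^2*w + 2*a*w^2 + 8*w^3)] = 6*(-a^6 + 9*a^5*w + 21*a^4*w^2 - 285*a^3*w^3 + 546*a^2*w^4 - 180*a*w^5 + 328*w^6)/(a^9 - 15*a^8*w + 81*a^7*w^2 - 161*a^6*w^3 - 78*a^5*w^4 + 636*a^4*w^5 - 280*a^3*w^6 - 864*a^2*w^7 + 384*a*w^8 + 512*w^9)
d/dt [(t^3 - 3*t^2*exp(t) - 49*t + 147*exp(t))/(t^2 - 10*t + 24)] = (-2*(t - 5)*(t^3 - 3*t^2*exp(t) - 49*t + 147*exp(t)) + (t^2 - 10*t + 24)*(-3*t^2*exp(t) + 3*t^2 - 6*t*exp(t) + 147*exp(t) - 49))/(t^2 - 10*t + 24)^2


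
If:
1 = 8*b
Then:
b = 1/8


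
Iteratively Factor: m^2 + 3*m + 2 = (m + 2)*(m + 1)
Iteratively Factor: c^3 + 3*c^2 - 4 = (c + 2)*(c^2 + c - 2) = (c - 1)*(c + 2)*(c + 2)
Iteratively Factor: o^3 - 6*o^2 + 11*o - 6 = (o - 3)*(o^2 - 3*o + 2) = (o - 3)*(o - 1)*(o - 2)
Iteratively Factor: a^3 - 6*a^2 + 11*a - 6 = (a - 3)*(a^2 - 3*a + 2) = (a - 3)*(a - 1)*(a - 2)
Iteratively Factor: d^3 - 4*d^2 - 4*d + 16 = (d - 2)*(d^2 - 2*d - 8) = (d - 4)*(d - 2)*(d + 2)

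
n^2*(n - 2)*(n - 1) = n^4 - 3*n^3 + 2*n^2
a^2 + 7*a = a*(a + 7)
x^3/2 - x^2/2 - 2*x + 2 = (x/2 + 1)*(x - 2)*(x - 1)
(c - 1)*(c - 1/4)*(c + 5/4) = c^3 - 21*c/16 + 5/16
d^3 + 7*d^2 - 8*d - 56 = (d + 7)*(d - 2*sqrt(2))*(d + 2*sqrt(2))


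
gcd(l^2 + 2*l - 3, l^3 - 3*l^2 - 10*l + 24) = l + 3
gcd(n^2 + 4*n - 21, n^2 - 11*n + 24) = n - 3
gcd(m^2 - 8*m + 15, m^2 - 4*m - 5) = m - 5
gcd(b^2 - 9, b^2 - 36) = 1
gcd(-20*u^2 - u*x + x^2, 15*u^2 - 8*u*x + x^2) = -5*u + x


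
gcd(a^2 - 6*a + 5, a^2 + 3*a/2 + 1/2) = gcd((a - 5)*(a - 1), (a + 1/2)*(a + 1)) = 1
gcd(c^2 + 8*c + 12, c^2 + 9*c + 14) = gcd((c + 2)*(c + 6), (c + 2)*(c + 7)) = c + 2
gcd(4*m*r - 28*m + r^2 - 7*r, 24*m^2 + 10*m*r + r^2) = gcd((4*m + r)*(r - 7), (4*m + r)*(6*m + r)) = 4*m + r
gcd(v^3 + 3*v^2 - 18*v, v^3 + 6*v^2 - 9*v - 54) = v^2 + 3*v - 18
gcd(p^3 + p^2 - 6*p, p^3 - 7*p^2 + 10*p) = p^2 - 2*p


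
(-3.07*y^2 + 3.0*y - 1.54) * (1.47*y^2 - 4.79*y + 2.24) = -4.5129*y^4 + 19.1153*y^3 - 23.5106*y^2 + 14.0966*y - 3.4496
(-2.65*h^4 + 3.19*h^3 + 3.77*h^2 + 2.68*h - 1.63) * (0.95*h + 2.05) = -2.5175*h^5 - 2.402*h^4 + 10.121*h^3 + 10.2745*h^2 + 3.9455*h - 3.3415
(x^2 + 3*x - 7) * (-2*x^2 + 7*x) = -2*x^4 + x^3 + 35*x^2 - 49*x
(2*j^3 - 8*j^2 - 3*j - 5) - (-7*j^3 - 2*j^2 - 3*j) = 9*j^3 - 6*j^2 - 5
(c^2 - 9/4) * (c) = c^3 - 9*c/4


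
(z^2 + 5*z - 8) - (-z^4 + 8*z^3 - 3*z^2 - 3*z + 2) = z^4 - 8*z^3 + 4*z^2 + 8*z - 10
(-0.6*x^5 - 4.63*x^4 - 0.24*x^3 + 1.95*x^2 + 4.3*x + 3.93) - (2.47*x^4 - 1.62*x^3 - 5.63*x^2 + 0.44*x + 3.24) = -0.6*x^5 - 7.1*x^4 + 1.38*x^3 + 7.58*x^2 + 3.86*x + 0.69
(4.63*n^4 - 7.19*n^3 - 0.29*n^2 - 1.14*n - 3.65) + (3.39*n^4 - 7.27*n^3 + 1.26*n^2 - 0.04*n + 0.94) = 8.02*n^4 - 14.46*n^3 + 0.97*n^2 - 1.18*n - 2.71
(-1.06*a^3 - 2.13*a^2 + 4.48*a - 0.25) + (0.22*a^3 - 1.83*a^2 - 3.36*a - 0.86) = -0.84*a^3 - 3.96*a^2 + 1.12*a - 1.11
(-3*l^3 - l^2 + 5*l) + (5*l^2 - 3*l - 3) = -3*l^3 + 4*l^2 + 2*l - 3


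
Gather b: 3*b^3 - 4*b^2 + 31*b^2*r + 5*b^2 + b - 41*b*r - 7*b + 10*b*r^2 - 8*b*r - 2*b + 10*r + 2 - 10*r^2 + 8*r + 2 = 3*b^3 + b^2*(31*r + 1) + b*(10*r^2 - 49*r - 8) - 10*r^2 + 18*r + 4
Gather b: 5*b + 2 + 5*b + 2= 10*b + 4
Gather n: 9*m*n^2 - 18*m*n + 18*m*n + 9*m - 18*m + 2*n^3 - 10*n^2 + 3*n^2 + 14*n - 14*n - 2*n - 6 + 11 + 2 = -9*m + 2*n^3 + n^2*(9*m - 7) - 2*n + 7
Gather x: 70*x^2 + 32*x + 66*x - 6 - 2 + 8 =70*x^2 + 98*x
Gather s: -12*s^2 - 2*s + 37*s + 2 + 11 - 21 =-12*s^2 + 35*s - 8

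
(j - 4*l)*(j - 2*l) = j^2 - 6*j*l + 8*l^2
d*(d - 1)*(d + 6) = d^3 + 5*d^2 - 6*d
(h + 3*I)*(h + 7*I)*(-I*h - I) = -I*h^3 + 10*h^2 - I*h^2 + 10*h + 21*I*h + 21*I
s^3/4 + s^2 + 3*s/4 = s*(s/4 + 1/4)*(s + 3)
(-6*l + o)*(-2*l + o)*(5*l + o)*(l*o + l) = 60*l^4*o + 60*l^4 - 28*l^3*o^2 - 28*l^3*o - 3*l^2*o^3 - 3*l^2*o^2 + l*o^4 + l*o^3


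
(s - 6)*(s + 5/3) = s^2 - 13*s/3 - 10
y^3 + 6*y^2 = y^2*(y + 6)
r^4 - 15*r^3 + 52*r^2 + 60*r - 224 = (r - 8)*(r - 7)*(r - 2)*(r + 2)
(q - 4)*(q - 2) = q^2 - 6*q + 8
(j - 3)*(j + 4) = j^2 + j - 12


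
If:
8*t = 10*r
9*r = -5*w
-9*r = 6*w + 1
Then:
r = 5/9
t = 25/36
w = -1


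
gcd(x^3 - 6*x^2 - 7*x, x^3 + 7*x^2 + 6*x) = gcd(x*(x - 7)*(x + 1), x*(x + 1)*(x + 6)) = x^2 + x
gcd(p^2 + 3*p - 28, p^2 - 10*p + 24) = p - 4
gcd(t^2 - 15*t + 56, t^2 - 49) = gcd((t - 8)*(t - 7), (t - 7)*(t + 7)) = t - 7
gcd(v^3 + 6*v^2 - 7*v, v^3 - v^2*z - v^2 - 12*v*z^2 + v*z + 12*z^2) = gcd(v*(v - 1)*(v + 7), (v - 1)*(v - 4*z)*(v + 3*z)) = v - 1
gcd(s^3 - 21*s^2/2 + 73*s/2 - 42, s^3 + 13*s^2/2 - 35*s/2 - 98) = s - 4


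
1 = 1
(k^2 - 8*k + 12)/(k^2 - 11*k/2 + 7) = 2*(k - 6)/(2*k - 7)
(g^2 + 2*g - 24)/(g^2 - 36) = (g - 4)/(g - 6)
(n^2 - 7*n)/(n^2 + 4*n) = (n - 7)/(n + 4)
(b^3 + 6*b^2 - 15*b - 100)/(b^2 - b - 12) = (b^2 + 10*b + 25)/(b + 3)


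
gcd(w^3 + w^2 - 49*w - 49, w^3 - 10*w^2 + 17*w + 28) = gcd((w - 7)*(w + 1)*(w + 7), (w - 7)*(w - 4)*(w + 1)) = w^2 - 6*w - 7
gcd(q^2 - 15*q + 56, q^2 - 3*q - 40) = q - 8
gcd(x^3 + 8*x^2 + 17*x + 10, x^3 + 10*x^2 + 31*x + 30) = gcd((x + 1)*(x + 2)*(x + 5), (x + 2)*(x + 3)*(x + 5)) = x^2 + 7*x + 10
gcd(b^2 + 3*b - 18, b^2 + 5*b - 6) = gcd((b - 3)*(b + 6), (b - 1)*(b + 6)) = b + 6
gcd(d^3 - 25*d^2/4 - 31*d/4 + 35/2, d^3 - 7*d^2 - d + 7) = d - 7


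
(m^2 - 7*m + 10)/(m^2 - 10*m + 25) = (m - 2)/(m - 5)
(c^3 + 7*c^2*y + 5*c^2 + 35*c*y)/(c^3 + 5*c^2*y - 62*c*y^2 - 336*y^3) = c*(-c - 5)/(-c^2 + 2*c*y + 48*y^2)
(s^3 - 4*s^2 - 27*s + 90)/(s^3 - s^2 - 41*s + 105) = (s^2 - s - 30)/(s^2 + 2*s - 35)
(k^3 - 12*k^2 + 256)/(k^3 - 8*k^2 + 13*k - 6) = (k^3 - 12*k^2 + 256)/(k^3 - 8*k^2 + 13*k - 6)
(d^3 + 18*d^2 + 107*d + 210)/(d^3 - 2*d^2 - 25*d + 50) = (d^2 + 13*d + 42)/(d^2 - 7*d + 10)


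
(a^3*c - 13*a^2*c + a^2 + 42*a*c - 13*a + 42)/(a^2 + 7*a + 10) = (a^3*c - 13*a^2*c + a^2 + 42*a*c - 13*a + 42)/(a^2 + 7*a + 10)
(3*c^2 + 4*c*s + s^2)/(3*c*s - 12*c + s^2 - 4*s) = (c + s)/(s - 4)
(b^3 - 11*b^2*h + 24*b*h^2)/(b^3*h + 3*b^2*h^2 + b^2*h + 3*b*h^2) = (b^2 - 11*b*h + 24*h^2)/(h*(b^2 + 3*b*h + b + 3*h))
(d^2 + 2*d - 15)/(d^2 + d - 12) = (d + 5)/(d + 4)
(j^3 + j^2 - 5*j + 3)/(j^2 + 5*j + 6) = (j^2 - 2*j + 1)/(j + 2)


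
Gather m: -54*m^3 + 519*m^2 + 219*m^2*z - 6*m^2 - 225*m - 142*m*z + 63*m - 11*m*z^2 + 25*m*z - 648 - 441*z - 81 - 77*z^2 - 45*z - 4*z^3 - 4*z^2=-54*m^3 + m^2*(219*z + 513) + m*(-11*z^2 - 117*z - 162) - 4*z^3 - 81*z^2 - 486*z - 729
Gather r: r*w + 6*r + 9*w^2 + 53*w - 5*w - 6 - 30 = r*(w + 6) + 9*w^2 + 48*w - 36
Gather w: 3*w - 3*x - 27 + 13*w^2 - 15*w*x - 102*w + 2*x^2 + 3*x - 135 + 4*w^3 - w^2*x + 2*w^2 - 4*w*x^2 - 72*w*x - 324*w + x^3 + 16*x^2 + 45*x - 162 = 4*w^3 + w^2*(15 - x) + w*(-4*x^2 - 87*x - 423) + x^3 + 18*x^2 + 45*x - 324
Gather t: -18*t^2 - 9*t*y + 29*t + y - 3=-18*t^2 + t*(29 - 9*y) + y - 3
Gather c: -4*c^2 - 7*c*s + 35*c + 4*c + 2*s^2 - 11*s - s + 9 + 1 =-4*c^2 + c*(39 - 7*s) + 2*s^2 - 12*s + 10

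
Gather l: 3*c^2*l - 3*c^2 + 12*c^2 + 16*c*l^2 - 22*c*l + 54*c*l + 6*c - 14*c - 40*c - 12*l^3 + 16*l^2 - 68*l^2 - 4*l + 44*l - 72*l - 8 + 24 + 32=9*c^2 - 48*c - 12*l^3 + l^2*(16*c - 52) + l*(3*c^2 + 32*c - 32) + 48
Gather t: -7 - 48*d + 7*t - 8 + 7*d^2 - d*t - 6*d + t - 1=7*d^2 - 54*d + t*(8 - d) - 16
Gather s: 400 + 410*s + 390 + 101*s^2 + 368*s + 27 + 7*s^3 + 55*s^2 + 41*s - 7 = 7*s^3 + 156*s^2 + 819*s + 810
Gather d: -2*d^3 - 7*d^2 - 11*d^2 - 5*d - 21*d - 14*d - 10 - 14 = -2*d^3 - 18*d^2 - 40*d - 24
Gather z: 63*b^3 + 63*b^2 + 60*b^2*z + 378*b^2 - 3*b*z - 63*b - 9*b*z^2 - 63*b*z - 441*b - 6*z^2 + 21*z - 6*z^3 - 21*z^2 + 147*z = 63*b^3 + 441*b^2 - 504*b - 6*z^3 + z^2*(-9*b - 27) + z*(60*b^2 - 66*b + 168)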